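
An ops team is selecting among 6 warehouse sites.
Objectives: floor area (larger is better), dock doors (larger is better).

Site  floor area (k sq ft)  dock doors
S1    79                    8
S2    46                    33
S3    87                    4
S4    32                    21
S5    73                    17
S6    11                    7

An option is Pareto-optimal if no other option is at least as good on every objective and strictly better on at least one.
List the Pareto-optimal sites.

S1, S2, S3, S5

S1: not dominated.
S2: not dominated (best dock doors).
S3: not dominated (best floor area).
S4: dominated by S2 (floor area 46≥32, dock doors 33≥21).
S5: not dominated.
S6: dominated by S1 (floor area 79≥11, dock doors 8≥7).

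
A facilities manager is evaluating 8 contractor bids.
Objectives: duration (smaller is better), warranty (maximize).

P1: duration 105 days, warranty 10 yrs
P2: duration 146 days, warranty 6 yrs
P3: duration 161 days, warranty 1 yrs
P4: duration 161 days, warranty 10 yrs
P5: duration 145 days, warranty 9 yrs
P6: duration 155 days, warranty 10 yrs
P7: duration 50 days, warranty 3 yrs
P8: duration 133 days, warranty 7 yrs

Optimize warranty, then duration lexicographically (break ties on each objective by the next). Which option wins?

First maximize warranty: best is 10, kept {P1, P4, P6}.
Then minimize duration: best is 105, kept {P1}.

P1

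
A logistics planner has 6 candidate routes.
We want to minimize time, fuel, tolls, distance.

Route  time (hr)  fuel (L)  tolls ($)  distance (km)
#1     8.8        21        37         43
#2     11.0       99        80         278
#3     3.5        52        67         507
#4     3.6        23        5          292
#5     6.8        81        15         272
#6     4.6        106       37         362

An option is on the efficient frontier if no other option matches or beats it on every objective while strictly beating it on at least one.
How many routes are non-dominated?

4

#1: not dominated (best fuel).
#2: dominated by #1 (time 8.8≤11.0, fuel 21≤99, tolls 37≤80, distance 43≤278).
#3: not dominated (best time).
#4: not dominated (best tolls).
#5: not dominated.
#6: dominated by #4 (time 3.6≤4.6, fuel 23≤106, tolls 5≤37, distance 292≤362).
Pareto-optimal: #1, #3, #4, #5 → 4.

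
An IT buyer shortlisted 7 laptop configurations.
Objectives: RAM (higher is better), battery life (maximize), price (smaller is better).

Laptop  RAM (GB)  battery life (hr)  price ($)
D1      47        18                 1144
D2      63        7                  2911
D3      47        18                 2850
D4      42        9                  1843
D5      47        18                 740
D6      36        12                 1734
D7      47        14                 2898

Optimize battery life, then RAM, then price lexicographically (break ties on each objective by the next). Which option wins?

First maximize battery life: best is 18, kept {D1, D3, D5}.
Then maximize RAM: best is 47, kept {D1, D3, D5}.
Then minimize price: best is 740, kept {D5}.

D5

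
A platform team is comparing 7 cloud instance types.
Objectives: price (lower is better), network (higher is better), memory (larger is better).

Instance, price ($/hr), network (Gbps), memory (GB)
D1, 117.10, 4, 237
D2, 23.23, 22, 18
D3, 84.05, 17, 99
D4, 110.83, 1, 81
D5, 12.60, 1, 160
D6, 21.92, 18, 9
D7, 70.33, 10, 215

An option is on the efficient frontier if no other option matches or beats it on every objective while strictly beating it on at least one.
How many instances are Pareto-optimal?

D1: not dominated (best memory).
D2: not dominated (best network).
D3: not dominated.
D4: dominated by D3 (price 84.05≤110.83, network 17≥1, memory 99≥81).
D5: not dominated (best price).
D6: not dominated.
D7: not dominated.
Pareto-optimal: D1, D2, D3, D5, D6, D7 → 6.

6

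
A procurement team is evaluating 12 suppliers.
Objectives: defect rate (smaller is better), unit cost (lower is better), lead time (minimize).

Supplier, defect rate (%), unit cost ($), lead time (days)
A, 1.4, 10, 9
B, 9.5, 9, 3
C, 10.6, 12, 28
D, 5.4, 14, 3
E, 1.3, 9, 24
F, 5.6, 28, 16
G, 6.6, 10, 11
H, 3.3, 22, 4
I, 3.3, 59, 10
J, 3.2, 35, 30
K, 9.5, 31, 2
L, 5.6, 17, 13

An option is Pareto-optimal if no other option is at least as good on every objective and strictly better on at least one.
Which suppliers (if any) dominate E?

none

A: worse on defect rate (1.4 vs 1.3).
B: worse on defect rate (9.5 vs 1.3).
C: worse on defect rate (10.6 vs 1.3).
D: worse on defect rate (5.4 vs 1.3).
F: worse on defect rate (5.6 vs 1.3).
G: worse on defect rate (6.6 vs 1.3).
H: worse on defect rate (3.3 vs 1.3).
I: worse on defect rate (3.3 vs 1.3).
J: worse on defect rate (3.2 vs 1.3).
K: worse on defect rate (9.5 vs 1.3).
L: worse on defect rate (5.6 vs 1.3).
No option dominates E.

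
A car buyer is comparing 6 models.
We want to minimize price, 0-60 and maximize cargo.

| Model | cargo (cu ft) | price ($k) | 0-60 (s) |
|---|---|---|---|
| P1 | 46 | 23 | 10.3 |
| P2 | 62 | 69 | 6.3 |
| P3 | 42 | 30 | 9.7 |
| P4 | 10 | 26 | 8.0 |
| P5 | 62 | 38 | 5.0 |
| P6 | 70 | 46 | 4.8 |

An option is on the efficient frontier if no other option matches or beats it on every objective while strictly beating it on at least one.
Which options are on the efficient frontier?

P1, P3, P4, P5, P6

P1: not dominated (best price).
P2: dominated by P5 (cargo 62≥62, price 38≤69, 0-60 5.0≤6.3).
P3: not dominated.
P4: not dominated.
P5: not dominated.
P6: not dominated (best cargo).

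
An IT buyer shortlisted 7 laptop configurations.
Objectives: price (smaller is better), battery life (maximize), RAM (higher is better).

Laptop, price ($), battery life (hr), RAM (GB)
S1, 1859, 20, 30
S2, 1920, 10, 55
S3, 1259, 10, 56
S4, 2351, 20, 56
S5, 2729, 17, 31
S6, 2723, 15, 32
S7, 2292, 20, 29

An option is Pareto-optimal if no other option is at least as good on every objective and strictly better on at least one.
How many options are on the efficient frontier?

3

S1: not dominated.
S2: dominated by S3 (price 1259≤1920, battery life 10≥10, RAM 56≥55).
S3: not dominated (best price).
S4: not dominated.
S5: dominated by S4 (price 2351≤2729, battery life 20≥17, RAM 56≥31).
S6: dominated by S4 (price 2351≤2723, battery life 20≥15, RAM 56≥32).
S7: dominated by S1 (price 1859≤2292, battery life 20≥20, RAM 30≥29).
Pareto-optimal: S1, S3, S4 → 3.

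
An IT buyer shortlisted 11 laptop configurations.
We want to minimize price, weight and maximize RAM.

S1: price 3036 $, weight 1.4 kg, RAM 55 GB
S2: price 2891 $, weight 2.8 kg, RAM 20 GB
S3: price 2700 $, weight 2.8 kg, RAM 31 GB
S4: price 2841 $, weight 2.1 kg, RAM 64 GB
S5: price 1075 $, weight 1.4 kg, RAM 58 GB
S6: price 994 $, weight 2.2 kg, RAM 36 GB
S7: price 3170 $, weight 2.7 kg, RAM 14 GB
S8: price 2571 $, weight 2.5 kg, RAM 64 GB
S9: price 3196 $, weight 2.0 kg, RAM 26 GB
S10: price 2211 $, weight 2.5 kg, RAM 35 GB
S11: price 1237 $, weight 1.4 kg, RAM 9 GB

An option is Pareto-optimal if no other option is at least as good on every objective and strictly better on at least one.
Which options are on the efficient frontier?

S1: dominated by S5 (price 1075≤3036, weight 1.4≤1.4, RAM 58≥55).
S2: dominated by S3 (price 2700≤2891, weight 2.8≤2.8, RAM 31≥20).
S3: dominated by S5 (price 1075≤2700, weight 1.4≤2.8, RAM 58≥31).
S4: not dominated.
S5: not dominated.
S6: not dominated (best price).
S7: dominated by S1 (price 3036≤3170, weight 1.4≤2.7, RAM 55≥14).
S8: not dominated.
S9: dominated by S1 (price 3036≤3196, weight 1.4≤2.0, RAM 55≥26).
S10: dominated by S5 (price 1075≤2211, weight 1.4≤2.5, RAM 58≥35).
S11: dominated by S5 (price 1075≤1237, weight 1.4≤1.4, RAM 58≥9).

S4, S5, S6, S8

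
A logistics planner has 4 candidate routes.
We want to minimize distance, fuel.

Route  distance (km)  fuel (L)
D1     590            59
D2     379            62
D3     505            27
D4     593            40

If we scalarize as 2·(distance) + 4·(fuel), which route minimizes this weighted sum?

D2

D1: 2·590 + 4·59 = 1416
D2: 2·379 + 4·62 = 1006
D3: 2·505 + 4·27 = 1118
D4: 2·593 + 4·40 = 1346
Lowest: D2 at 1006.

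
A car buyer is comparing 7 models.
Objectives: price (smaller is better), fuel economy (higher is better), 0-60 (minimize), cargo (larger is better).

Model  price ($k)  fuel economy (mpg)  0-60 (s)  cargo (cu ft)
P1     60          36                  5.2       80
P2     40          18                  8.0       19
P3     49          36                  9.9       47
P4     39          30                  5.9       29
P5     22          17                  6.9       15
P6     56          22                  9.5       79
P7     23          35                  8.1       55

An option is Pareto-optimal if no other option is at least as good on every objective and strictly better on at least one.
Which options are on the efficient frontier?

P1: not dominated (best 0-60).
P2: dominated by P4 (price 39≤40, fuel economy 30≥18, 0-60 5.9≤8.0, cargo 29≥19).
P3: not dominated.
P4: not dominated.
P5: not dominated (best price).
P6: not dominated.
P7: not dominated.

P1, P3, P4, P5, P6, P7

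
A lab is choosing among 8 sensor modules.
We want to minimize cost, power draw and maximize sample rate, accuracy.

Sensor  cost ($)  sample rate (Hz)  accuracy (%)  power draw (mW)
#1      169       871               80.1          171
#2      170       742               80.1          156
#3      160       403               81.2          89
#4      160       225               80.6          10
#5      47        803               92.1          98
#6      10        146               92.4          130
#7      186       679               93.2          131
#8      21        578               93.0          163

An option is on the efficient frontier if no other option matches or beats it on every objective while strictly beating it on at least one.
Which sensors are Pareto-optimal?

#1: not dominated (best sample rate).
#2: dominated by #5 (cost 47≤170, sample rate 803≥742, accuracy 92.1≥80.1, power draw 98≤156).
#3: not dominated.
#4: not dominated (best power draw).
#5: not dominated.
#6: not dominated (best cost).
#7: not dominated (best accuracy).
#8: not dominated.

#1, #3, #4, #5, #6, #7, #8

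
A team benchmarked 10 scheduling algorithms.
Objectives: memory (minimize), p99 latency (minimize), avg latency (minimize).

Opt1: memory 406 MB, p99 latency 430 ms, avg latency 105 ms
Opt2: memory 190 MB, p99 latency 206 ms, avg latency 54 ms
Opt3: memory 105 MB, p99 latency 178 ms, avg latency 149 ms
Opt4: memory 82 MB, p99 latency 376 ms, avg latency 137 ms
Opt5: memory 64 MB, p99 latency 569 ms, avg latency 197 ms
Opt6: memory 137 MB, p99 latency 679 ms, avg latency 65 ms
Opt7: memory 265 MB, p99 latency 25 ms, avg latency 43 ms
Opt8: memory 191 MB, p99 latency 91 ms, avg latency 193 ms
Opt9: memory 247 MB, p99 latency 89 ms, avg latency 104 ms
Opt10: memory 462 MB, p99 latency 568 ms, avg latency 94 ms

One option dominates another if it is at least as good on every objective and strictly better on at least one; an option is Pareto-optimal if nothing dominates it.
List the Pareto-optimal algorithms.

Opt2, Opt3, Opt4, Opt5, Opt6, Opt7, Opt8, Opt9

Opt1: dominated by Opt2 (memory 190≤406, p99 latency 206≤430, avg latency 54≤105).
Opt2: not dominated.
Opt3: not dominated.
Opt4: not dominated.
Opt5: not dominated (best memory).
Opt6: not dominated.
Opt7: not dominated (best p99 latency).
Opt8: not dominated.
Opt9: not dominated.
Opt10: dominated by Opt2 (memory 190≤462, p99 latency 206≤568, avg latency 54≤94).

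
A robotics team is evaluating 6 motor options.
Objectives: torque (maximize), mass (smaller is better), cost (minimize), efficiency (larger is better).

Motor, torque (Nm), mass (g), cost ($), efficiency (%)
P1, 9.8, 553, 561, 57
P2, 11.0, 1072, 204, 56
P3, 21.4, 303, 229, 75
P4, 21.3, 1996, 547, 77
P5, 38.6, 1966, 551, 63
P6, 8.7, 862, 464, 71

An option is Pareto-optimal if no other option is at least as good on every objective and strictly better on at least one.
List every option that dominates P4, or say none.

P1: worse on torque (9.8 vs 21.3).
P2: worse on torque (11.0 vs 21.3).
P3: worse on efficiency (75 vs 77).
P5: worse on cost (551 vs 547).
P6: worse on torque (8.7 vs 21.3).
No option dominates P4.

none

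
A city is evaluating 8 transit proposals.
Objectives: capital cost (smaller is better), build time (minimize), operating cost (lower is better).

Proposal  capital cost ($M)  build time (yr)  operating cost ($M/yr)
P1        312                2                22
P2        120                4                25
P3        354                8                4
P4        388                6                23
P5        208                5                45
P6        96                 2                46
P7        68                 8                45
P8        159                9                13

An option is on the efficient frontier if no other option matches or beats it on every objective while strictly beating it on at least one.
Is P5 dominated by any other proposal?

Yes

P2 vs P5: capital cost 120≤208, build time 4≤5, operating cost 25≤45 — P2 is at least as good on every objective and strictly better on at least one, so P2 dominates P5.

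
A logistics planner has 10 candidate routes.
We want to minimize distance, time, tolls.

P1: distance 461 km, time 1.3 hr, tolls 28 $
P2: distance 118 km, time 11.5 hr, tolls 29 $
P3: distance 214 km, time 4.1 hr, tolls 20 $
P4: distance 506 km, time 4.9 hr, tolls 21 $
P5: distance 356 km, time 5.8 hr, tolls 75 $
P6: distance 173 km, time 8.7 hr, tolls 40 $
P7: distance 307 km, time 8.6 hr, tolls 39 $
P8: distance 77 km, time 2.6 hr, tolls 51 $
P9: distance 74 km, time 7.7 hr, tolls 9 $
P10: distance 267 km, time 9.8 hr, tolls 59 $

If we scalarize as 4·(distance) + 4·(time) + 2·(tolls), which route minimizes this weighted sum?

P1: 4·461 + 4·1.3 + 2·28 = 1905.2
P2: 4·118 + 4·11.5 + 2·29 = 576.0
P3: 4·214 + 4·4.1 + 2·20 = 912.4
P4: 4·506 + 4·4.9 + 2·21 = 2085.6
P5: 4·356 + 4·5.8 + 2·75 = 1597.2
P6: 4·173 + 4·8.7 + 2·40 = 806.8
P7: 4·307 + 4·8.6 + 2·39 = 1340.4
P8: 4·77 + 4·2.6 + 2·51 = 420.4
P9: 4·74 + 4·7.7 + 2·9 = 344.8
P10: 4·267 + 4·9.8 + 2·59 = 1225.2
Lowest: P9 at 344.8.

P9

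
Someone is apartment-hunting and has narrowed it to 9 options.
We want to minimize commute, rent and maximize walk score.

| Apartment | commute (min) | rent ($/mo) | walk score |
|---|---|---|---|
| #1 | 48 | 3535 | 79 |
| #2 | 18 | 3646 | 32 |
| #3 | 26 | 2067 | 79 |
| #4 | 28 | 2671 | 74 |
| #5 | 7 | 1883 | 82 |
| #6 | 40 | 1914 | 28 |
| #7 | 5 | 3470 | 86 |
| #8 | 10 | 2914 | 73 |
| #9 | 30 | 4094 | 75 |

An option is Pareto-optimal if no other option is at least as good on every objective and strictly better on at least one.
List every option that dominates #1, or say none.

#3: commute 26≤48, rent 2067≤3535, walk score 79≥79 — dominates #1.
#5: commute 7≤48, rent 1883≤3535, walk score 82≥79 — dominates #1.
#7: commute 5≤48, rent 3470≤3535, walk score 86≥79 — dominates #1.
Others (#2, #4, #6, #8, #9) are each worse than #1 on at least one objective.

#3, #5, #7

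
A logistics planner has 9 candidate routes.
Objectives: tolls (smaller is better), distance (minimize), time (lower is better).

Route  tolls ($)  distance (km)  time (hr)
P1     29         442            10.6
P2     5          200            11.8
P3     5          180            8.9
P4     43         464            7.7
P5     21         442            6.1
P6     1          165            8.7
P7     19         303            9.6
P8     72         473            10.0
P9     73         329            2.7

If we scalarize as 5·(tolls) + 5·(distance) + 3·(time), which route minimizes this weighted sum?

P1: 5·29 + 5·442 + 3·10.6 = 2386.8
P2: 5·5 + 5·200 + 3·11.8 = 1060.4
P3: 5·5 + 5·180 + 3·8.9 = 951.7
P4: 5·43 + 5·464 + 3·7.7 = 2558.1
P5: 5·21 + 5·442 + 3·6.1 = 2333.3
P6: 5·1 + 5·165 + 3·8.7 = 856.1
P7: 5·19 + 5·303 + 3·9.6 = 1638.8
P8: 5·72 + 5·473 + 3·10.0 = 2755.0
P9: 5·73 + 5·329 + 3·2.7 = 2018.1
Lowest: P6 at 856.1.

P6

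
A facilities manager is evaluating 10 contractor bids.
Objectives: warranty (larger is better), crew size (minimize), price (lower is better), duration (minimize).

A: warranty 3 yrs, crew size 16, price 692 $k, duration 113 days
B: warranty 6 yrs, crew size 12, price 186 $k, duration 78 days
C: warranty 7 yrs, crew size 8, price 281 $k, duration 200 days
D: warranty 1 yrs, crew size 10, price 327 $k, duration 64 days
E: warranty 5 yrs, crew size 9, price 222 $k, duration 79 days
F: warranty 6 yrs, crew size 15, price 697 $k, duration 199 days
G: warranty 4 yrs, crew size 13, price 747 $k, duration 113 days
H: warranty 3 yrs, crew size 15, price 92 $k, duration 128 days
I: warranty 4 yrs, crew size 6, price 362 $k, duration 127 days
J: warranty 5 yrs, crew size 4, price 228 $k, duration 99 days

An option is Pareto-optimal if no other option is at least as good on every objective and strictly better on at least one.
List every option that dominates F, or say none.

B: warranty 6≥6, crew size 12≤15, price 186≤697, duration 78≤199 — dominates F.
Others (A, C, D, E, G, H, I, J) are each worse than F on at least one objective.

B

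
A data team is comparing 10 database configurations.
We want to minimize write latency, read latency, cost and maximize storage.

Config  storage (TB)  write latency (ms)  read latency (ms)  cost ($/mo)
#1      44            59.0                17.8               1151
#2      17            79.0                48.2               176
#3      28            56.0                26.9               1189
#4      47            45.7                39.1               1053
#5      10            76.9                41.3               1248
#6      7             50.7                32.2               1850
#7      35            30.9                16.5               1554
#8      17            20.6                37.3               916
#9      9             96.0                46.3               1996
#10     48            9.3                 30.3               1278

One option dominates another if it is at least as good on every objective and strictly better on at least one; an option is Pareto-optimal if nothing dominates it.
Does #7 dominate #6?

#7 vs #6: storage 35≥7, write latency 30.9≤50.7, read latency 16.5≤32.2, cost 1554≤1850 — #7 is at least as good on every objective with at least one strict improvement.

Yes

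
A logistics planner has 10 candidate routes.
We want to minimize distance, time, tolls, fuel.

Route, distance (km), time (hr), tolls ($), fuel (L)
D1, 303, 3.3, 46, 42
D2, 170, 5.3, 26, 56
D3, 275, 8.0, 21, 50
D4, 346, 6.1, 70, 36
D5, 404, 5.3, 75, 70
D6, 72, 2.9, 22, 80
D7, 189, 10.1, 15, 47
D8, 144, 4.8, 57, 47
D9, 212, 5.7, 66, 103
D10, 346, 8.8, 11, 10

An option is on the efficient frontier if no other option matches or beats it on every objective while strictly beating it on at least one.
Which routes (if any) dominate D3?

D1: worse on distance (303 vs 275).
D2: worse on tolls (26 vs 21).
D4: worse on distance (346 vs 275).
D5: worse on distance (404 vs 275).
D6: worse on tolls (22 vs 21).
D7: worse on time (10.1 vs 8.0).
D8: worse on tolls (57 vs 21).
D9: worse on tolls (66 vs 21).
D10: worse on distance (346 vs 275).
No option dominates D3.

none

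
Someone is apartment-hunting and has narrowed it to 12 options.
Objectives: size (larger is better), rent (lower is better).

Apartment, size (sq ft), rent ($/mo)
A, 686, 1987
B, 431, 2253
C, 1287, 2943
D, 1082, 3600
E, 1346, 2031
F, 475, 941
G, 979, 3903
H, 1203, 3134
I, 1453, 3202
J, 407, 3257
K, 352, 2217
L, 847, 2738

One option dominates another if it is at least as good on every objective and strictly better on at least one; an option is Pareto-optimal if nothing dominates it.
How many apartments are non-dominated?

4

A: not dominated.
B: dominated by A (size 686≥431, rent 1987≤2253).
C: dominated by E (size 1346≥1287, rent 2031≤2943).
D: dominated by C (size 1287≥1082, rent 2943≤3600).
E: not dominated.
F: not dominated (best rent).
G: dominated by C (size 1287≥979, rent 2943≤3903).
H: dominated by C (size 1287≥1203, rent 2943≤3134).
I: not dominated (best size).
J: dominated by A (size 686≥407, rent 1987≤3257).
K: dominated by A (size 686≥352, rent 1987≤2217).
L: dominated by E (size 1346≥847, rent 2031≤2738).
Pareto-optimal: A, E, F, I → 4.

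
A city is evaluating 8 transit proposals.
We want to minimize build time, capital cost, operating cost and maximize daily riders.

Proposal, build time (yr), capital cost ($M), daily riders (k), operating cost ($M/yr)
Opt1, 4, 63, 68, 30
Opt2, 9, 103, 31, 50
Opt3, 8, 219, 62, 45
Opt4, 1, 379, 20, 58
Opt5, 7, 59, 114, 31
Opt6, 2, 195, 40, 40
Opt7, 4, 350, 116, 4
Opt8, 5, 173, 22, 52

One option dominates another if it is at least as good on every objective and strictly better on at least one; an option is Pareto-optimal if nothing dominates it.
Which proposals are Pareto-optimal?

Opt1, Opt4, Opt5, Opt6, Opt7

Opt1: not dominated.
Opt2: dominated by Opt1 (build time 4≤9, capital cost 63≤103, daily riders 68≥31, operating cost 30≤50).
Opt3: dominated by Opt1 (build time 4≤8, capital cost 63≤219, daily riders 68≥62, operating cost 30≤45).
Opt4: not dominated (best build time).
Opt5: not dominated (best capital cost).
Opt6: not dominated.
Opt7: not dominated (best daily riders).
Opt8: dominated by Opt1 (build time 4≤5, capital cost 63≤173, daily riders 68≥22, operating cost 30≤52).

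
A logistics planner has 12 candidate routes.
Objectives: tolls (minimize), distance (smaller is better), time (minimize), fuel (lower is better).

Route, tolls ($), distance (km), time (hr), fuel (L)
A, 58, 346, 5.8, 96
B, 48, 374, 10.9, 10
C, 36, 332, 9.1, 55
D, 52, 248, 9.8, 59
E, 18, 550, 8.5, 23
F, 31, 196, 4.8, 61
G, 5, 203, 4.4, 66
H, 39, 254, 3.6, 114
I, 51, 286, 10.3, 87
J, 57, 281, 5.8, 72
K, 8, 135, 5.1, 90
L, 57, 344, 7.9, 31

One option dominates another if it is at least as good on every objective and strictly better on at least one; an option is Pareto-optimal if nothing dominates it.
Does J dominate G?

No

J vs G: J is worse on tolls (57 vs 5), so it does not dominate G.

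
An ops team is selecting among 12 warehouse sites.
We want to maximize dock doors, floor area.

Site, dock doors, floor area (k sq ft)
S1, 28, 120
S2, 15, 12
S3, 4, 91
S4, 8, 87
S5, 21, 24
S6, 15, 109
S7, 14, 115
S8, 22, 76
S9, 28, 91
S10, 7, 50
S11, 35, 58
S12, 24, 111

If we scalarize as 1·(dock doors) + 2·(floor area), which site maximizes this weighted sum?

S1

S1: 1·28 + 2·120 = 268
S2: 1·15 + 2·12 = 39
S3: 1·4 + 2·91 = 186
S4: 1·8 + 2·87 = 182
S5: 1·21 + 2·24 = 69
S6: 1·15 + 2·109 = 233
S7: 1·14 + 2·115 = 244
S8: 1·22 + 2·76 = 174
S9: 1·28 + 2·91 = 210
S10: 1·7 + 2·50 = 107
S11: 1·35 + 2·58 = 151
S12: 1·24 + 2·111 = 246
Highest: S1 at 268.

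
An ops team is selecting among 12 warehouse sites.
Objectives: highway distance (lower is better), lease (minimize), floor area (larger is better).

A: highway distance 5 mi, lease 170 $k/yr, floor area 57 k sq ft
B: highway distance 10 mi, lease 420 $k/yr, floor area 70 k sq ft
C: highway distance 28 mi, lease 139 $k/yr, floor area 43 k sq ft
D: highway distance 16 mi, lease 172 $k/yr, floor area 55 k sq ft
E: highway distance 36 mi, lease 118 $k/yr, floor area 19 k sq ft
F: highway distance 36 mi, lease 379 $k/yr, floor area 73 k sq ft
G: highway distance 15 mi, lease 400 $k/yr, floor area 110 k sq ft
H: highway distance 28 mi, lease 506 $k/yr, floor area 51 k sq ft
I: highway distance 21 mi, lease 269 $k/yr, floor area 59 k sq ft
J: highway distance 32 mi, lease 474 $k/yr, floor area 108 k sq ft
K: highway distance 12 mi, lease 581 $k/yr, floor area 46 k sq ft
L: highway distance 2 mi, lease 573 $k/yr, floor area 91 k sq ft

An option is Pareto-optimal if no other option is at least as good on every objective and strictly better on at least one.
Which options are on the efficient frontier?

A: not dominated.
B: not dominated.
C: not dominated.
D: dominated by A (highway distance 5≤16, lease 170≤172, floor area 57≥55).
E: not dominated (best lease).
F: not dominated.
G: not dominated (best floor area).
H: dominated by A (highway distance 5≤28, lease 170≤506, floor area 57≥51).
I: not dominated.
J: dominated by G (highway distance 15≤32, lease 400≤474, floor area 110≥108).
K: dominated by A (highway distance 5≤12, lease 170≤581, floor area 57≥46).
L: not dominated (best highway distance).

A, B, C, E, F, G, I, L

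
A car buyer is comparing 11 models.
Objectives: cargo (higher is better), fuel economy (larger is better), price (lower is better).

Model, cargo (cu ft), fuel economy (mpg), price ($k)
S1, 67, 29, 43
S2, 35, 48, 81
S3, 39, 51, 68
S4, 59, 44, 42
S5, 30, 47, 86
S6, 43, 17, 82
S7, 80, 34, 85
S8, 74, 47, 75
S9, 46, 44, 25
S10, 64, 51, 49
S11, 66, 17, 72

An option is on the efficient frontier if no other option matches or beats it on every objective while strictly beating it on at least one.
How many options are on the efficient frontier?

S1: not dominated.
S2: dominated by S3 (cargo 39≥35, fuel economy 51≥48, price 68≤81).
S3: dominated by S10 (cargo 64≥39, fuel economy 51≥51, price 49≤68).
S4: not dominated.
S5: dominated by S2 (cargo 35≥30, fuel economy 48≥47, price 81≤86).
S6: dominated by S1 (cargo 67≥43, fuel economy 29≥17, price 43≤82).
S7: not dominated (best cargo).
S8: not dominated.
S9: not dominated (best price).
S10: not dominated.
S11: dominated by S1 (cargo 67≥66, fuel economy 29≥17, price 43≤72).
Pareto-optimal: S1, S4, S7, S8, S9, S10 → 6.

6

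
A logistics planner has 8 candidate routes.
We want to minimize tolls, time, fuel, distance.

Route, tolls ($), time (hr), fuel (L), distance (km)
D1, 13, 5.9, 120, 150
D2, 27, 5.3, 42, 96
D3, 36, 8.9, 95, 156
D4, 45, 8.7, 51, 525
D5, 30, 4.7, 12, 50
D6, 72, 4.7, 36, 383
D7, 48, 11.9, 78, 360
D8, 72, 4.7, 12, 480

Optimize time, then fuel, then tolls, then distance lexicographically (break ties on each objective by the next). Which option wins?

D5

First minimize time: best is 4.7, kept {D5, D6, D8}.
Then minimize fuel: best is 12, kept {D5, D8}.
Then minimize tolls: best is 30, kept {D5}.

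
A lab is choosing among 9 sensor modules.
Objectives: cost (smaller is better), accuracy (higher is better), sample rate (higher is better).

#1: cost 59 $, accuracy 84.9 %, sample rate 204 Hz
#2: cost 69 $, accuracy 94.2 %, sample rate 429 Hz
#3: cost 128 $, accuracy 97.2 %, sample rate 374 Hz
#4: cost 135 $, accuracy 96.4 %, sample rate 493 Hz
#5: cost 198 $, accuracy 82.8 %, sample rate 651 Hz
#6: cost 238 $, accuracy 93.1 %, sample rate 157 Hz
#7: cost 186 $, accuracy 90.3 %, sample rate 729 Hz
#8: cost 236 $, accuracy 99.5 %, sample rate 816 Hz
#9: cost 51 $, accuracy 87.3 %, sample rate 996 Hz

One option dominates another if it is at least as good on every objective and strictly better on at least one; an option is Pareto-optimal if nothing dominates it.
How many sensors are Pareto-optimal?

6

#1: dominated by #9 (cost 51≤59, accuracy 87.3≥84.9, sample rate 996≥204).
#2: not dominated.
#3: not dominated.
#4: not dominated.
#5: dominated by #7 (cost 186≤198, accuracy 90.3≥82.8, sample rate 729≥651).
#6: dominated by #2 (cost 69≤238, accuracy 94.2≥93.1, sample rate 429≥157).
#7: not dominated.
#8: not dominated (best accuracy).
#9: not dominated (best cost).
Pareto-optimal: #2, #3, #4, #7, #8, #9 → 6.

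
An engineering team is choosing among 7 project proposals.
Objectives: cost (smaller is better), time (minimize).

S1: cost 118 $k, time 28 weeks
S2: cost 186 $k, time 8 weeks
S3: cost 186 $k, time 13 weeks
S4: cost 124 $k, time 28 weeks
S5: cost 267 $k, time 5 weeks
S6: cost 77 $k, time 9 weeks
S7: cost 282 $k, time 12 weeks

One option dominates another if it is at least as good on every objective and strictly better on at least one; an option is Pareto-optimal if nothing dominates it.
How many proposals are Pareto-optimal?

3

S1: dominated by S6 (cost 77≤118, time 9≤28).
S2: not dominated.
S3: dominated by S2 (cost 186≤186, time 8≤13).
S4: dominated by S1 (cost 118≤124, time 28≤28).
S5: not dominated (best time).
S6: not dominated (best cost).
S7: dominated by S2 (cost 186≤282, time 8≤12).
Pareto-optimal: S2, S5, S6 → 3.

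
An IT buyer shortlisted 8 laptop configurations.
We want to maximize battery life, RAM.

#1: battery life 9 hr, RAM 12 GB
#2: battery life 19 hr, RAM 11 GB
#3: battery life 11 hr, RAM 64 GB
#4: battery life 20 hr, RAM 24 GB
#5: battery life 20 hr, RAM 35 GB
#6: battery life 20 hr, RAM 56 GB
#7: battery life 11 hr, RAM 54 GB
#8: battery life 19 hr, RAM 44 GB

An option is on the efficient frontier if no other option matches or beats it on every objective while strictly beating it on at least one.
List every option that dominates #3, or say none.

none

#1: worse on battery life (9 vs 11).
#2: worse on RAM (11 vs 64).
#4: worse on RAM (24 vs 64).
#5: worse on RAM (35 vs 64).
#6: worse on RAM (56 vs 64).
#7: worse on RAM (54 vs 64).
#8: worse on RAM (44 vs 64).
No option dominates #3.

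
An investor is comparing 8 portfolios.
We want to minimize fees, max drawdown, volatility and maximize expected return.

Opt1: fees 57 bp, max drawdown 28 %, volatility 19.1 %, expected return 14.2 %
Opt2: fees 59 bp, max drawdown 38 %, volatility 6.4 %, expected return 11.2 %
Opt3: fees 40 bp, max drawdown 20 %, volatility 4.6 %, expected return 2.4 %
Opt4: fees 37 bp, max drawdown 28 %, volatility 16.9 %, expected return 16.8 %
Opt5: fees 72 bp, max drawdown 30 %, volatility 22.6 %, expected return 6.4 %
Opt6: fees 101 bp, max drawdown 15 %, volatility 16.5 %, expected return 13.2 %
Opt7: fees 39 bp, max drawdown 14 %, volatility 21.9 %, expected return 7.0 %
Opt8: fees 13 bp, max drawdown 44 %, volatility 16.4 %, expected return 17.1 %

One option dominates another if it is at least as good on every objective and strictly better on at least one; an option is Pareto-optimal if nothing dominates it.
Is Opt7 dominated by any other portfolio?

No

Opt1: worse on fees (57 vs 39).
Opt2: worse on fees (59 vs 39).
Opt3: worse on fees (40 vs 39).
Opt4: worse on max drawdown (28 vs 14).
Opt5: worse on fees (72 vs 39).
Opt6: worse on fees (101 vs 39).
Opt8: worse on max drawdown (44 vs 14).
No option is at least as good as Opt7 on every objective and strictly better on one.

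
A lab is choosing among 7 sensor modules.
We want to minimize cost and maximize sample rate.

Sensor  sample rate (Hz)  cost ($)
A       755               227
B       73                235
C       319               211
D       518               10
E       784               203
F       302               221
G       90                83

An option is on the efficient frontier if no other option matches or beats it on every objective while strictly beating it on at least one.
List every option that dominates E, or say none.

A: worse on sample rate (755 vs 784).
B: worse on sample rate (73 vs 784).
C: worse on sample rate (319 vs 784).
D: worse on sample rate (518 vs 784).
F: worse on sample rate (302 vs 784).
G: worse on sample rate (90 vs 784).
No option dominates E.

none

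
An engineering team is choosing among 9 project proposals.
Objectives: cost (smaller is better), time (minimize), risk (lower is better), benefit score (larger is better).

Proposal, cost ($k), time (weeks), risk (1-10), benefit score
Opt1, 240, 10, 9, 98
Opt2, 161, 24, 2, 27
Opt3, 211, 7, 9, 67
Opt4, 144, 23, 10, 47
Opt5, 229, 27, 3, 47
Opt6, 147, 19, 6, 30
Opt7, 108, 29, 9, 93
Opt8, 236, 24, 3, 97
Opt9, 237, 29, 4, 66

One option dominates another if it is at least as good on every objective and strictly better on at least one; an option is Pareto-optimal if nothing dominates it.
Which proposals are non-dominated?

Opt1, Opt2, Opt3, Opt4, Opt5, Opt6, Opt7, Opt8

Opt1: not dominated (best benefit score).
Opt2: not dominated (best risk).
Opt3: not dominated (best time).
Opt4: not dominated.
Opt5: not dominated.
Opt6: not dominated.
Opt7: not dominated (best cost).
Opt8: not dominated.
Opt9: dominated by Opt8 (cost 236≤237, time 24≤29, risk 3≤4, benefit score 97≥66).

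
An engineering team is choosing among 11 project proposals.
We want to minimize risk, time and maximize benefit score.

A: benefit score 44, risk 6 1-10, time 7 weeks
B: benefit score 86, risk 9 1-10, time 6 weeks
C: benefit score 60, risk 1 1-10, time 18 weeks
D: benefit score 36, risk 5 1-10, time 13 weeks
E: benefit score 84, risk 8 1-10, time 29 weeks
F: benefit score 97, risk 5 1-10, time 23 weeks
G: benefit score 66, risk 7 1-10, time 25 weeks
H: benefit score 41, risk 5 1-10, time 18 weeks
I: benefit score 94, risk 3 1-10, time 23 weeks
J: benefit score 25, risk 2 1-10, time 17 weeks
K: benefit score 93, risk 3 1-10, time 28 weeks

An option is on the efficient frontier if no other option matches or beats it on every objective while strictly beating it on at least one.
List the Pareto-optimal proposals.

A: not dominated.
B: not dominated (best time).
C: not dominated (best risk).
D: not dominated.
E: dominated by F (benefit score 97≥84, risk 5≤8, time 23≤29).
F: not dominated (best benefit score).
G: dominated by F (benefit score 97≥66, risk 5≤7, time 23≤25).
H: dominated by C (benefit score 60≥41, risk 1≤5, time 18≤18).
I: not dominated.
J: not dominated.
K: dominated by I (benefit score 94≥93, risk 3≤3, time 23≤28).

A, B, C, D, F, I, J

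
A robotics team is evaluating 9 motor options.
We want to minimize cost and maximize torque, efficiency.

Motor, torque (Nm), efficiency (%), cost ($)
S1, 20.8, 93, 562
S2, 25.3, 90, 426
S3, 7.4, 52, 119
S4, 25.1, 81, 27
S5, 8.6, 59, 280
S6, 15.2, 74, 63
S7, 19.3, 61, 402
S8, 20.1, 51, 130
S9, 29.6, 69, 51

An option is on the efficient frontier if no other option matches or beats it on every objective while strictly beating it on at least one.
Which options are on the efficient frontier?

S1, S2, S4, S9

S1: not dominated (best efficiency).
S2: not dominated.
S3: dominated by S4 (torque 25.1≥7.4, efficiency 81≥52, cost 27≤119).
S4: not dominated (best cost).
S5: dominated by S4 (torque 25.1≥8.6, efficiency 81≥59, cost 27≤280).
S6: dominated by S4 (torque 25.1≥15.2, efficiency 81≥74, cost 27≤63).
S7: dominated by S4 (torque 25.1≥19.3, efficiency 81≥61, cost 27≤402).
S8: dominated by S4 (torque 25.1≥20.1, efficiency 81≥51, cost 27≤130).
S9: not dominated (best torque).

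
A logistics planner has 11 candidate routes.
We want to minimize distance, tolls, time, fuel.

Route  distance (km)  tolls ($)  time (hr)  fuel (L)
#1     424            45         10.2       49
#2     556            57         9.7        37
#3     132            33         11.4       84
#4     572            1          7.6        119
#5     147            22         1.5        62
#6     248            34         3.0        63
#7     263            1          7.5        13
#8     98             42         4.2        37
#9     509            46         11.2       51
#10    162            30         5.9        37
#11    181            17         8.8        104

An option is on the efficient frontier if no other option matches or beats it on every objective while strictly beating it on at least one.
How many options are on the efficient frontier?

6

#1: dominated by #7 (distance 263≤424, tolls 1≤45, time 7.5≤10.2, fuel 13≤49).
#2: dominated by #7 (distance 263≤556, tolls 1≤57, time 7.5≤9.7, fuel 13≤37).
#3: not dominated.
#4: dominated by #7 (distance 263≤572, tolls 1≤1, time 7.5≤7.6, fuel 13≤119).
#5: not dominated (best time).
#6: dominated by #5 (distance 147≤248, tolls 22≤34, time 1.5≤3.0, fuel 62≤63).
#7: not dominated (best fuel).
#8: not dominated (best distance).
#9: dominated by #1 (distance 424≤509, tolls 45≤46, time 10.2≤11.2, fuel 49≤51).
#10: not dominated.
#11: not dominated.
Pareto-optimal: #3, #5, #7, #8, #10, #11 → 6.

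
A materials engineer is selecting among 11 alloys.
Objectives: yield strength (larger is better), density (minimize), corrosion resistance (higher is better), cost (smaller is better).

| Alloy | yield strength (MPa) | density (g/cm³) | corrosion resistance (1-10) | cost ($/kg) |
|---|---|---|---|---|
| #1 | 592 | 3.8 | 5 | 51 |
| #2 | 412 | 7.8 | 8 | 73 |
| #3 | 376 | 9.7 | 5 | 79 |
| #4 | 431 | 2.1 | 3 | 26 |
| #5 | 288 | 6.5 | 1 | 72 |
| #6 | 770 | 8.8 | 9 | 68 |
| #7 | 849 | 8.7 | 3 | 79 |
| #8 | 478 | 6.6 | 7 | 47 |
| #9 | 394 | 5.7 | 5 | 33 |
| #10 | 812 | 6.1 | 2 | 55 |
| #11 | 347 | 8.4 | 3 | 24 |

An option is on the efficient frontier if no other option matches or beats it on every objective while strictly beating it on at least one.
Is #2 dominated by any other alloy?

#1: worse on corrosion resistance (5 vs 8).
#3: worse on yield strength (376 vs 412).
#4: worse on corrosion resistance (3 vs 8).
#5: worse on yield strength (288 vs 412).
#6: worse on density (8.8 vs 7.8).
#7: worse on density (8.7 vs 7.8).
#8: worse on corrosion resistance (7 vs 8).
#9: worse on yield strength (394 vs 412).
#10: worse on corrosion resistance (2 vs 8).
#11: worse on yield strength (347 vs 412).
No option is at least as good as #2 on every objective and strictly better on one.

No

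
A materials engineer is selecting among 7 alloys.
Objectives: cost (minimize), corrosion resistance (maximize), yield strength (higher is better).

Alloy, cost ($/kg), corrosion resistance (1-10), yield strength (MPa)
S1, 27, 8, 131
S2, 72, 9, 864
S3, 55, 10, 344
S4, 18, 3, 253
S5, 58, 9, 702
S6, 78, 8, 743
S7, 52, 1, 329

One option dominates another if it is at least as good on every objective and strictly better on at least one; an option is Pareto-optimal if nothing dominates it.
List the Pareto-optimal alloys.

S1, S2, S3, S4, S5, S7

S1: not dominated.
S2: not dominated (best yield strength).
S3: not dominated (best corrosion resistance).
S4: not dominated (best cost).
S5: not dominated.
S6: dominated by S2 (cost 72≤78, corrosion resistance 9≥8, yield strength 864≥743).
S7: not dominated.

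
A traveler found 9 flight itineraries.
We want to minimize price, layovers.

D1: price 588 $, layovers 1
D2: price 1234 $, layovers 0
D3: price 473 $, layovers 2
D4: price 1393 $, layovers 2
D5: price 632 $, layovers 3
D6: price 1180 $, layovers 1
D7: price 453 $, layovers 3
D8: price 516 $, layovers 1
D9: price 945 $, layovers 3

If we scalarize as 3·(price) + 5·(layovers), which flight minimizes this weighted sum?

D7

D1: 3·588 + 5·1 = 1769
D2: 3·1234 + 5·0 = 3702
D3: 3·473 + 5·2 = 1429
D4: 3·1393 + 5·2 = 4189
D5: 3·632 + 5·3 = 1911
D6: 3·1180 + 5·1 = 3545
D7: 3·453 + 5·3 = 1374
D8: 3·516 + 5·1 = 1553
D9: 3·945 + 5·3 = 2850
Lowest: D7 at 1374.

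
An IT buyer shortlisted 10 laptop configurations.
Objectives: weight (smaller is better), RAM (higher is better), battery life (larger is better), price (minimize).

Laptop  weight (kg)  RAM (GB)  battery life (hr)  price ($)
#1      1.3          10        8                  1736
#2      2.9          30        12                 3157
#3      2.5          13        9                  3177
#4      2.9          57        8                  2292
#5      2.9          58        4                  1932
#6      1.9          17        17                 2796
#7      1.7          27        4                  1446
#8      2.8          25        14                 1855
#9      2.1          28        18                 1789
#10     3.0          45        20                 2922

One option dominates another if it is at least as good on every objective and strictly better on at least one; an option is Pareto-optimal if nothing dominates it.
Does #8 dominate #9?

#8 vs #9: #8 is worse on weight (2.8 vs 2.1), so it does not dominate #9.

No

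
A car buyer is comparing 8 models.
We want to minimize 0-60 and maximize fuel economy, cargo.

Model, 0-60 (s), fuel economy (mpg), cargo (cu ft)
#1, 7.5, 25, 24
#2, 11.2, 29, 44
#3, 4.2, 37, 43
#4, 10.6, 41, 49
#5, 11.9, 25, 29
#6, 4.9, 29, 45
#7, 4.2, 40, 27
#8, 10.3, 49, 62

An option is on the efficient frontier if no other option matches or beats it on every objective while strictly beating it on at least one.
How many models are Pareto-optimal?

#1: dominated by #3 (0-60 4.2≤7.5, fuel economy 37≥25, cargo 43≥24).
#2: dominated by #4 (0-60 10.6≤11.2, fuel economy 41≥29, cargo 49≥44).
#3: not dominated.
#4: dominated by #8 (0-60 10.3≤10.6, fuel economy 49≥41, cargo 62≥49).
#5: dominated by #2 (0-60 11.2≤11.9, fuel economy 29≥25, cargo 44≥29).
#6: not dominated.
#7: not dominated.
#8: not dominated (best fuel economy).
Pareto-optimal: #3, #6, #7, #8 → 4.

4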